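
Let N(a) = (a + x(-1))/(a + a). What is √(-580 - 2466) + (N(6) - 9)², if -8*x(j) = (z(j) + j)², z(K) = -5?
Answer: 5041/64 + I*√3046 ≈ 78.766 + 55.191*I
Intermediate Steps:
x(j) = -(-5 + j)²/8
N(a) = (-9/2 + a)/(2*a) (N(a) = (a - (-5 - 1)²/8)/(a + a) = (a - ⅛*(-6)²)/((2*a)) = (a - ⅛*36)*(1/(2*a)) = (a - 9/2)*(1/(2*a)) = (-9/2 + a)*(1/(2*a)) = (-9/2 + a)/(2*a))
√(-580 - 2466) + (N(6) - 9)² = √(-580 - 2466) + ((¼)*(-9 + 2*6)/6 - 9)² = √(-3046) + ((¼)*(⅙)*(-9 + 12) - 9)² = I*√3046 + ((¼)*(⅙)*3 - 9)² = I*√3046 + (⅛ - 9)² = I*√3046 + (-71/8)² = I*√3046 + 5041/64 = 5041/64 + I*√3046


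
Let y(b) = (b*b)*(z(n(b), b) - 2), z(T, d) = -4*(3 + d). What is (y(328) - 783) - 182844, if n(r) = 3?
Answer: -142840011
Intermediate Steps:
z(T, d) = -12 - 4*d
y(b) = b**2*(-14 - 4*b) (y(b) = (b*b)*((-12 - 4*b) - 2) = b**2*(-14 - 4*b))
(y(328) - 783) - 182844 = (328**2*(-14 - 4*328) - 783) - 182844 = (107584*(-14 - 1312) - 783) - 182844 = (107584*(-1326) - 783) - 182844 = (-142656384 - 783) - 182844 = -142657167 - 182844 = -142840011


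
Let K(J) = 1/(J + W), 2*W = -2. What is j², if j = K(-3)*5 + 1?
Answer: 1/16 ≈ 0.062500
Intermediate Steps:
W = -1 (W = (½)*(-2) = -1)
K(J) = 1/(-1 + J) (K(J) = 1/(J - 1) = 1/(-1 + J))
j = -¼ (j = 5/(-1 - 3) + 1 = 5/(-4) + 1 = -¼*5 + 1 = -5/4 + 1 = -¼ ≈ -0.25000)
j² = (-¼)² = 1/16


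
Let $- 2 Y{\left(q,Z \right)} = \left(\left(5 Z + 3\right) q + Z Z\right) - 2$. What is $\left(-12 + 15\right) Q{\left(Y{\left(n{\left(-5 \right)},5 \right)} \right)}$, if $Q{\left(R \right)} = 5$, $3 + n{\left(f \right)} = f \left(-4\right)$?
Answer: $15$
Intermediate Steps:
$n{\left(f \right)} = -3 - 4 f$ ($n{\left(f \right)} = -3 + f \left(-4\right) = -3 - 4 f$)
$Y{\left(q,Z \right)} = 1 - \frac{Z^{2}}{2} - \frac{q \left(3 + 5 Z\right)}{2}$ ($Y{\left(q,Z \right)} = - \frac{\left(\left(5 Z + 3\right) q + Z Z\right) - 2}{2} = - \frac{\left(\left(3 + 5 Z\right) q + Z^{2}\right) - 2}{2} = - \frac{\left(q \left(3 + 5 Z\right) + Z^{2}\right) - 2}{2} = - \frac{\left(Z^{2} + q \left(3 + 5 Z\right)\right) - 2}{2} = - \frac{-2 + Z^{2} + q \left(3 + 5 Z\right)}{2} = 1 - \frac{Z^{2}}{2} - \frac{q \left(3 + 5 Z\right)}{2}$)
$\left(-12 + 15\right) Q{\left(Y{\left(n{\left(-5 \right)},5 \right)} \right)} = \left(-12 + 15\right) 5 = 3 \cdot 5 = 15$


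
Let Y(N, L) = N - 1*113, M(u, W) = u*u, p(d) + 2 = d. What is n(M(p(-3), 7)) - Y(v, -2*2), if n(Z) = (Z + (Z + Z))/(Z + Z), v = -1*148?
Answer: 525/2 ≈ 262.50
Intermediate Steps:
p(d) = -2 + d
M(u, W) = u²
v = -148
Y(N, L) = -113 + N (Y(N, L) = N - 113 = -113 + N)
n(Z) = 3/2 (n(Z) = (Z + 2*Z)/((2*Z)) = (3*Z)*(1/(2*Z)) = 3/2)
n(M(p(-3), 7)) - Y(v, -2*2) = 3/2 - (-113 - 148) = 3/2 - 1*(-261) = 3/2 + 261 = 525/2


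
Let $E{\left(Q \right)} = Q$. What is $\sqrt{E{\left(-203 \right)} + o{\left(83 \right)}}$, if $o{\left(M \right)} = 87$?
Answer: $2 i \sqrt{29} \approx 10.77 i$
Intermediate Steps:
$\sqrt{E{\left(-203 \right)} + o{\left(83 \right)}} = \sqrt{-203 + 87} = \sqrt{-116} = 2 i \sqrt{29}$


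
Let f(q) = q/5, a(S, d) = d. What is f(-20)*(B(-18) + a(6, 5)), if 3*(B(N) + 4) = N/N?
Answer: -16/3 ≈ -5.3333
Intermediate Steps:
B(N) = -11/3 (B(N) = -4 + (N/N)/3 = -4 + (⅓)*1 = -4 + ⅓ = -11/3)
f(q) = q/5 (f(q) = q*(⅕) = q/5)
f(-20)*(B(-18) + a(6, 5)) = ((⅕)*(-20))*(-11/3 + 5) = -4*4/3 = -16/3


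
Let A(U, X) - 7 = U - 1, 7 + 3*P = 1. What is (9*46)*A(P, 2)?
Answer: 1656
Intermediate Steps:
P = -2 (P = -7/3 + (⅓)*1 = -7/3 + ⅓ = -2)
A(U, X) = 6 + U (A(U, X) = 7 + (U - 1) = 7 + (-1 + U) = 6 + U)
(9*46)*A(P, 2) = (9*46)*(6 - 2) = 414*4 = 1656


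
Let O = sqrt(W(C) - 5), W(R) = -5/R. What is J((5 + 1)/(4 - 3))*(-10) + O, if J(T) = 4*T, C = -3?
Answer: -240 + I*sqrt(30)/3 ≈ -240.0 + 1.8257*I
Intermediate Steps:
O = I*sqrt(30)/3 (O = sqrt(-5/(-3) - 5) = sqrt(-5*(-1/3) - 5) = sqrt(5/3 - 5) = sqrt(-10/3) = I*sqrt(30)/3 ≈ 1.8257*I)
J((5 + 1)/(4 - 3))*(-10) + O = (4*((5 + 1)/(4 - 3)))*(-10) + I*sqrt(30)/3 = (4*(6/1))*(-10) + I*sqrt(30)/3 = (4*(6*1))*(-10) + I*sqrt(30)/3 = (4*6)*(-10) + I*sqrt(30)/3 = 24*(-10) + I*sqrt(30)/3 = -240 + I*sqrt(30)/3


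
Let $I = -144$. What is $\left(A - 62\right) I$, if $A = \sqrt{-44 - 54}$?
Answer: $8928 - 1008 i \sqrt{2} \approx 8928.0 - 1425.5 i$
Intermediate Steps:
$A = 7 i \sqrt{2}$ ($A = \sqrt{-98} = 7 i \sqrt{2} \approx 9.8995 i$)
$\left(A - 62\right) I = \left(7 i \sqrt{2} - 62\right) \left(-144\right) = \left(-62 + 7 i \sqrt{2}\right) \left(-144\right) = 8928 - 1008 i \sqrt{2}$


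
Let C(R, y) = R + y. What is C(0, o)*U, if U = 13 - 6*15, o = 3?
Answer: -231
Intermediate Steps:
U = -77 (U = 13 - 90 = -77)
C(0, o)*U = (0 + 3)*(-77) = 3*(-77) = -231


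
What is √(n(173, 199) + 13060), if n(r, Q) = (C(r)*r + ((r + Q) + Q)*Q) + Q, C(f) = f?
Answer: √156817 ≈ 396.00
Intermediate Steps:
n(r, Q) = Q + r² + Q*(r + 2*Q) (n(r, Q) = (r*r + ((r + Q) + Q)*Q) + Q = (r² + ((Q + r) + Q)*Q) + Q = (r² + (r + 2*Q)*Q) + Q = (r² + Q*(r + 2*Q)) + Q = Q + r² + Q*(r + 2*Q))
√(n(173, 199) + 13060) = √((199 + 173² + 2*199² + 199*173) + 13060) = √((199 + 29929 + 2*39601 + 34427) + 13060) = √((199 + 29929 + 79202 + 34427) + 13060) = √(143757 + 13060) = √156817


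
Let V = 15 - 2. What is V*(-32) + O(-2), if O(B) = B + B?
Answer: -420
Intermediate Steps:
O(B) = 2*B
V = 13
V*(-32) + O(-2) = 13*(-32) + 2*(-2) = -416 - 4 = -420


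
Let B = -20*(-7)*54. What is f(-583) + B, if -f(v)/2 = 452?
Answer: 6656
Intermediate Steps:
f(v) = -904 (f(v) = -2*452 = -904)
B = 7560 (B = -20*(-7)*54 = 140*54 = 7560)
f(-583) + B = -904 + 7560 = 6656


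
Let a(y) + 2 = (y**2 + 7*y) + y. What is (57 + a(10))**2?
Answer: 55225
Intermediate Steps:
a(y) = -2 + y**2 + 8*y (a(y) = -2 + ((y**2 + 7*y) + y) = -2 + (y**2 + 8*y) = -2 + y**2 + 8*y)
(57 + a(10))**2 = (57 + (-2 + 10**2 + 8*10))**2 = (57 + (-2 + 100 + 80))**2 = (57 + 178)**2 = 235**2 = 55225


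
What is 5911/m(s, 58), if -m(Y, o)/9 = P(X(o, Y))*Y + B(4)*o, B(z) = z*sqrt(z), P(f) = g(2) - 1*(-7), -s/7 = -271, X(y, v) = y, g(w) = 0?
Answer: -5911/123687 ≈ -0.047790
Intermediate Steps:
s = 1897 (s = -7*(-271) = 1897)
P(f) = 7 (P(f) = 0 - 1*(-7) = 0 + 7 = 7)
B(z) = z**(3/2)
m(Y, o) = -72*o - 63*Y (m(Y, o) = -9*(7*Y + 4**(3/2)*o) = -9*(7*Y + 8*o) = -72*o - 63*Y)
5911/m(s, 58) = 5911/(-72*58 - 63*1897) = 5911/(-4176 - 119511) = 5911/(-123687) = 5911*(-1/123687) = -5911/123687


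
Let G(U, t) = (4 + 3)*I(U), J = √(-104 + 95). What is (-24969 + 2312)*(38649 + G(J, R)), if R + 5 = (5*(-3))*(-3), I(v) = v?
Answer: -875670393 - 475797*I ≈ -8.7567e+8 - 4.758e+5*I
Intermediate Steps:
R = 40 (R = -5 + (5*(-3))*(-3) = -5 - 15*(-3) = -5 + 45 = 40)
J = 3*I (J = √(-9) = 3*I ≈ 3.0*I)
G(U, t) = 7*U (G(U, t) = (4 + 3)*U = 7*U)
(-24969 + 2312)*(38649 + G(J, R)) = (-24969 + 2312)*(38649 + 7*(3*I)) = -22657*(38649 + 21*I) = -875670393 - 475797*I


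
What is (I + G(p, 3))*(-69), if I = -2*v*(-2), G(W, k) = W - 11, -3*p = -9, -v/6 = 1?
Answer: 2208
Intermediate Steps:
v = -6 (v = -6*1 = -6)
p = 3 (p = -⅓*(-9) = 3)
G(W, k) = -11 + W
I = -24 (I = -2*(-6)*(-2) = 12*(-2) = -24)
(I + G(p, 3))*(-69) = (-24 + (-11 + 3))*(-69) = (-24 - 8)*(-69) = -32*(-69) = 2208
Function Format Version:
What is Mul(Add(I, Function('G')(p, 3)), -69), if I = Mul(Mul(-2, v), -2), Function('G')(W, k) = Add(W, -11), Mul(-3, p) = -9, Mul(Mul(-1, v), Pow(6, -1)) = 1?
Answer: 2208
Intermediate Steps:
v = -6 (v = Mul(-6, 1) = -6)
p = 3 (p = Mul(Rational(-1, 3), -9) = 3)
Function('G')(W, k) = Add(-11, W)
I = -24 (I = Mul(Mul(-2, -6), -2) = Mul(12, -2) = -24)
Mul(Add(I, Function('G')(p, 3)), -69) = Mul(Add(-24, Add(-11, 3)), -69) = Mul(Add(-24, -8), -69) = Mul(-32, -69) = 2208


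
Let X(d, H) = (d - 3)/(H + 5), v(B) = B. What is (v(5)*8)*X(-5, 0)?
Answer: -64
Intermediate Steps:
X(d, H) = (-3 + d)/(5 + H)
(v(5)*8)*X(-5, 0) = (5*8)*((-3 - 5)/(5 + 0)) = 40*(-8/5) = -64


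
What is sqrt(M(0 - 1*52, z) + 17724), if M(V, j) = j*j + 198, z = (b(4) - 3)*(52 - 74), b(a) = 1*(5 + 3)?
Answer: sqrt(30022) ≈ 173.27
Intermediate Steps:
b(a) = 8 (b(a) = 1*8 = 8)
z = -110 (z = (8 - 3)*(52 - 74) = 5*(-22) = -110)
M(V, j) = 198 + j**2 (M(V, j) = j**2 + 198 = 198 + j**2)
sqrt(M(0 - 1*52, z) + 17724) = sqrt((198 + (-110)**2) + 17724) = sqrt((198 + 12100) + 17724) = sqrt(12298 + 17724) = sqrt(30022)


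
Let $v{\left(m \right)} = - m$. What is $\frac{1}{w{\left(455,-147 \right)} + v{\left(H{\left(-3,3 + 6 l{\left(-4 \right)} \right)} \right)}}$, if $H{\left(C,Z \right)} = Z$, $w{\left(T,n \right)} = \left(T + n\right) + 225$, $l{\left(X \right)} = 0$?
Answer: $\frac{1}{530} \approx 0.0018868$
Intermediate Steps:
$w{\left(T,n \right)} = 225 + T + n$
$\frac{1}{w{\left(455,-147 \right)} + v{\left(H{\left(-3,3 + 6 l{\left(-4 \right)} \right)} \right)}} = \frac{1}{\left(225 + 455 - 147\right) - \left(3 + 6 \cdot 0\right)} = \frac{1}{533 - \left(3 + 0\right)} = \frac{1}{533 - 3} = \frac{1}{530}$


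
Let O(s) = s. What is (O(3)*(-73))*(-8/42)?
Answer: 292/7 ≈ 41.714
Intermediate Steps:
(O(3)*(-73))*(-8/42) = (3*(-73))*(-8/42) = -(-1752)/42 = -219*(-4/21) = 292/7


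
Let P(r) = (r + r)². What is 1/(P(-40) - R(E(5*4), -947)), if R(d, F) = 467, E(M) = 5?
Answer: 1/5933 ≈ 0.00016855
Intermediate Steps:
P(r) = 4*r² (P(r) = (2*r)² = 4*r²)
1/(P(-40) - R(E(5*4), -947)) = 1/(4*(-40)² - 1*467) = 1/(4*1600 - 467) = 1/(6400 - 467) = 1/5933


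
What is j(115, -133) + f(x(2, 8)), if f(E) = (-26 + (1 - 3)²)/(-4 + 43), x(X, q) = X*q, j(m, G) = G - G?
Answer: -22/39 ≈ -0.56410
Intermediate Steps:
j(m, G) = 0
f(E) = -22/39 (f(E) = (-26 + (-2)²)/39 = (-26 + 4)*(1/39) = -22*1/39 = -22/39)
j(115, -133) + f(x(2, 8)) = 0 - 22/39 = -22/39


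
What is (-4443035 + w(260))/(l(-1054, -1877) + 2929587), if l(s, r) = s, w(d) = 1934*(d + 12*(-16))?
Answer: -4311523/2928533 ≈ -1.4722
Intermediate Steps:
w(d) = -371328 + 1934*d (w(d) = 1934*(d - 192) = 1934*(-192 + d) = -371328 + 1934*d)
(-4443035 + w(260))/(l(-1054, -1877) + 2929587) = (-4443035 + (-371328 + 1934*260))/(-1054 + 2929587) = (-4443035 + (-371328 + 502840))/2928533 = (-4443035 + 131512)*(1/2928533) = -4311523*1/2928533 = -4311523/2928533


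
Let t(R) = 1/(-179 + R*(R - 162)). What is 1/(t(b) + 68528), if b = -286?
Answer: 127949/8768089073 ≈ 1.4593e-5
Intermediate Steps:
t(R) = 1/(-179 + R*(-162 + R))
1/(t(b) + 68528) = 1/(1/(-179 + (-286)² - 162*(-286)) + 68528) = 1/(1/(-179 + 81796 + 46332) + 68528) = 1/(1/127949 + 68528) = 1/(8768089073/127949) = 127949/8768089073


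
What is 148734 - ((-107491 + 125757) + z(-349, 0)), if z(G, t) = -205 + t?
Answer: 130673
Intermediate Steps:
148734 - ((-107491 + 125757) + z(-349, 0)) = 148734 - ((-107491 + 125757) + (-205 + 0)) = 148734 - (18266 - 205) = 148734 - 1*18061 = 148734 - 18061 = 130673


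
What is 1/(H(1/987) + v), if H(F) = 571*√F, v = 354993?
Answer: 350378091/124381769332322 - 571*√987/124381769332322 ≈ 2.8168e-6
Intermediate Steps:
1/(H(1/987) + v) = 1/(571*√(1/987) + 354993) = 1/(571*(√987/987) + 354993) = 1/(571*√987/987 + 354993) = 1/(354993 + 571*√987/987)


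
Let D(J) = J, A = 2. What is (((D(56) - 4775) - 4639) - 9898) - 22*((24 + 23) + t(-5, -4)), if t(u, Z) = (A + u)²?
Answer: -20488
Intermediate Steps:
t(u, Z) = (2 + u)²
(((D(56) - 4775) - 4639) - 9898) - 22*((24 + 23) + t(-5, -4)) = (((56 - 4775) - 4639) - 9898) - 22*((24 + 23) + (2 - 5)²) = ((-4719 - 4639) - 9898) - 22*(47 + (-3)²) = (-9358 - 9898) - 22*(47 + 9) = -19256 - 22*56 = -19256 - 1232 = -20488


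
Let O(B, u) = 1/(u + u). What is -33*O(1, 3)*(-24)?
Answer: 132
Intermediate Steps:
O(B, u) = 1/(2*u)
-33*O(1, 3)*(-24) = -33/(2*3)*(-24) = -33*1/6*(-24) = -11/2*(-24) = 132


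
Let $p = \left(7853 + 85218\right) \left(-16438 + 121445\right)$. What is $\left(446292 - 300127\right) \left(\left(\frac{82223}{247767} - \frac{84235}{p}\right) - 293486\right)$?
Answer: $- \frac{103873886824849881955099120}{2421453277442199} \approx -4.2897 \cdot 10^{10}$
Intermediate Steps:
$p = 9773106497$ ($p = 93071 \cdot 105007 = 9773106497$)
$\left(446292 - 300127\right) \left(\left(\frac{82223}{247767} - \frac{84235}{p}\right) - 293486\right) = \left(446292 - 300127\right) \left(\left(\frac{82223}{247767} - \frac{84235}{9773106497}\right) - 293486\right) = 146165 \left(\left(82223 \cdot \frac{1}{247767} - \frac{84235}{9773106497}\right) - 293486\right) = 146165 \left(\left(\frac{82223}{247767} - \frac{84235}{9773106497}\right) - 293486\right) = 146165 \left(\frac{803553264849586}{2421453277442199} - 293486\right) = 146165 \left(- \frac{710661833030136366128}{2421453277442199}\right) = - \frac{103873886824849881955099120}{2421453277442199}$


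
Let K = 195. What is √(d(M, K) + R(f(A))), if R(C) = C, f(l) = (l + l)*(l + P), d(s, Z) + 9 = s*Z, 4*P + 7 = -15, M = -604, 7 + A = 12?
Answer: I*√117794 ≈ 343.21*I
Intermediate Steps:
A = 5 (A = -7 + 12 = 5)
P = -11/2 (P = -7/4 + (¼)*(-15) = -7/4 - 15/4 = -11/2 ≈ -5.5000)
d(s, Z) = -9 + Z*s (d(s, Z) = -9 + s*Z = -9 + Z*s)
f(l) = 2*l*(-11/2 + l) (f(l) = (l + l)*(l - 11/2) = (2*l)*(-11/2 + l) = 2*l*(-11/2 + l))
√(d(M, K) + R(f(A))) = √((-9 + 195*(-604)) + 5*(-11 + 2*5)) = √((-9 - 117780) + 5*(-11 + 10)) = √(-117789 + 5*(-1)) = √(-117789 - 5) = √(-117794) = I*√117794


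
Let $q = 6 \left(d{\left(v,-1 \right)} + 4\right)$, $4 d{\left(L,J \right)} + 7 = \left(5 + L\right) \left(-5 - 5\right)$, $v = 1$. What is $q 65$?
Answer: $- \frac{9945}{2} \approx -4972.5$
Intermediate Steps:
$d{\left(L,J \right)} = - \frac{57}{4} - \frac{5 L}{2}$ ($d{\left(L,J \right)} = - \frac{7}{4} + \frac{\left(5 + L\right) \left(-5 - 5\right)}{4} = - \frac{7}{4} + \frac{\left(5 + L\right) \left(-10\right)}{4} = - \frac{7}{4} + \frac{-50 - 10 L}{4} = - \frac{7}{4} - \left(\frac{25}{2} + \frac{5 L}{2}\right) = - \frac{57}{4} - \frac{5 L}{2}$)
$q = - \frac{153}{2}$ ($q = 6 \left(\left(- \frac{57}{4} - \frac{5}{2}\right) + 4\right) = 6 \left(- \frac{67}{4} + 4\right) = 6 \left(- \frac{51}{4}\right) = - \frac{153}{2} \approx -76.5$)
$q 65 = \left(- \frac{153}{2}\right) 65 = - \frac{9945}{2}$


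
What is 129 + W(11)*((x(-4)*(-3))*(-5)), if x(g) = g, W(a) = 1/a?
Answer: 1359/11 ≈ 123.55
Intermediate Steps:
129 + W(11)*((x(-4)*(-3))*(-5)) = 129 + (-4*(-3)*(-5))/11 = 129 + (12*(-5))/11 = 129 + (1/11)*(-60) = 129 - 60/11 = 1359/11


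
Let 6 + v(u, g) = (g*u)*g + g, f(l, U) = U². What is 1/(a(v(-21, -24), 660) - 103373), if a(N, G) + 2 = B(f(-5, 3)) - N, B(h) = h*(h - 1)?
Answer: -1/91177 ≈ -1.0968e-5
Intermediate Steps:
v(u, g) = -6 + g + u*g² (v(u, g) = -6 + ((g*u)*g + g) = -6 + (u*g² + g) = -6 + (g + u*g²) = -6 + g + u*g²)
B(h) = h*(-1 + h)
a(N, G) = 70 - N (a(N, G) = -2 + (3²*(-1 + 3²) - N) = -2 + (9*(-1 + 9) - N) = -2 + (9*8 - N) = -2 + (72 - N) = 70 - N)
1/(a(v(-21, -24), 660) - 103373) = 1/((70 - (-6 - 24 - 21*(-24)²)) - 103373) = 1/((70 - (-6 - 24 - 21*576)) - 103373) = 1/((70 - (-6 - 24 - 12096)) - 103373) = 1/((70 - 1*(-12126)) - 103373) = 1/((70 + 12126) - 103373) = 1/(12196 - 103373) = 1/(-91177) = -1/91177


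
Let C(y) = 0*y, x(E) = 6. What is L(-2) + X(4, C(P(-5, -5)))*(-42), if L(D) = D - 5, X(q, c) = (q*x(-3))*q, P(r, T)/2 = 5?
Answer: -4039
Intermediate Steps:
P(r, T) = 10 (P(r, T) = 2*5 = 10)
C(y) = 0
X(q, c) = 6*q² (X(q, c) = (q*6)*q = (6*q)*q = 6*q²)
L(D) = -5 + D
L(-2) + X(4, C(P(-5, -5)))*(-42) = (-5 - 2) + (6*4²)*(-42) = -7 + (6*16)*(-42) = -7 + 96*(-42) = -7 - 4032 = -4039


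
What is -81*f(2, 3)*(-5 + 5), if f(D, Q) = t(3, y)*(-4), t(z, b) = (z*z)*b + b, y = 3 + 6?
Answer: 0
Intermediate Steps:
y = 9
t(z, b) = b + b*z**2 (t(z, b) = z**2*b + b = b*z**2 + b = b + b*z**2)
f(D, Q) = -360 (f(D, Q) = (9*(1 + 3**2))*(-4) = (9*(1 + 9))*(-4) = (9*10)*(-4) = 90*(-4) = -360)
-81*f(2, 3)*(-5 + 5) = -(-29160)*(-5 + 5) = -(-29160)*0 = -81*0 = 0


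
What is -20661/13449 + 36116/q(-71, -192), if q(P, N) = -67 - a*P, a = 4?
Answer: 160413549/972811 ≈ 164.90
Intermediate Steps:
q(P, N) = -67 - 4*P
-20661/13449 + 36116/q(-71, -192) = -20661/13449 + 36116/(-67 - 4*(-71)) = -20661*1/13449 + 36116/(-67 + 284) = -6887/4483 + 36116/217 = 160413549/972811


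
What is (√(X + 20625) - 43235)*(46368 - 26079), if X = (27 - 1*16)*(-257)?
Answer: -877194915 + 20289*√17798 ≈ -8.7449e+8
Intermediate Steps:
X = -2827 (X = (27 - 16)*(-257) = 11*(-257) = -2827)
(√(X + 20625) - 43235)*(46368 - 26079) = (√(-2827 + 20625) - 43235)*(46368 - 26079) = (√17798 - 43235)*20289 = (-43235 + √17798)*20289 = -877194915 + 20289*√17798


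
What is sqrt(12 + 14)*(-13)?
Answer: -13*sqrt(26) ≈ -66.287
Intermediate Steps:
sqrt(12 + 14)*(-13) = sqrt(26)*(-13) = -13*sqrt(26)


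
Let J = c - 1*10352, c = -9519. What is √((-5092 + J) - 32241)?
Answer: 6*I*√1589 ≈ 239.17*I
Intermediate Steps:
J = -19871 (J = -9519 - 1*10352 = -9519 - 10352 = -19871)
√((-5092 + J) - 32241) = √((-5092 - 19871) - 32241) = √(-24963 - 32241) = √(-57204) = 6*I*√1589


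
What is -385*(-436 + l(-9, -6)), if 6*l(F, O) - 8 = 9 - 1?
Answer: 500500/3 ≈ 1.6683e+5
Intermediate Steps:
l(F, O) = 8/3 (l(F, O) = 4/3 + (9 - 1)/6 = 4/3 + (1/6)*8 = 4/3 + 4/3 = 8/3)
-385*(-436 + l(-9, -6)) = -385*(-436 + 8/3) = -385*(-1300/3) = 500500/3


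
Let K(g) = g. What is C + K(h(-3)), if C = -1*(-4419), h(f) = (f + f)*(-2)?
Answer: 4431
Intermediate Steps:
h(f) = -4*f (h(f) = (2*f)*(-2) = -4*f)
C = 4419
C + K(h(-3)) = 4419 - 4*(-3) = 4419 + 12 = 4431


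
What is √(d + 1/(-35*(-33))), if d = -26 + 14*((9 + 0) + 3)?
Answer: √189432705/1155 ≈ 11.916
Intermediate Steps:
d = 142 (d = -26 + 14*(9 + 3) = -26 + 14*12 = -26 + 168 = 142)
√(d + 1/(-35*(-33))) = √(142 + 1/(-35*(-33))) = √(142 + 1/1155) = √(164011/1155) = √189432705/1155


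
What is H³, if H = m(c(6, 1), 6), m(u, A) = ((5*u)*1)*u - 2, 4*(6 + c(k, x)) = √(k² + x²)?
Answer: 47292625737/4096 - 445927005*√37/256 ≈ 9.5047e+5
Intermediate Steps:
c(k, x) = -6 + √(k² + x²)/4
m(u, A) = -2 + 5*u² (m(u, A) = (5*u)*u - 2 = 5*u² - 2 = -2 + 5*u²)
H = -2 + 5*(-6 + √37/4)² (H = -2 + 5*(-6 + √(6² + 1²)/4)² = -2 + 5*(-6 + √(36 + 1)/4)² = -2 + 5*(-6 + √37/4)² ≈ 98.321)
H³ = (3033/16 - 15*√37)³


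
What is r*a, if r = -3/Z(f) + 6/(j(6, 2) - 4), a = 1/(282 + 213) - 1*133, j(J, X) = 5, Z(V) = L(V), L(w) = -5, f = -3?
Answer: -65834/75 ≈ -877.79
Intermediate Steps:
Z(V) = -5
a = -65834/495 (a = 1/495 - 133 = -65834/495 ≈ -133.00)
r = 33/5 (r = -3/(-5) + 6/(5 - 4) = -3*(-1/5) + 6/1 = 3/5 + 6*1 = 3/5 + 6 = 33/5 ≈ 6.6000)
r*a = (33/5)*(-65834/495) = -65834/75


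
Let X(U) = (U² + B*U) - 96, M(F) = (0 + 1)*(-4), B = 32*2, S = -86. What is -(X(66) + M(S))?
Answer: -8480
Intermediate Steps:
B = 64
M(F) = -4 (M(F) = 1*(-4) = -4)
X(U) = -96 + U² + 64*U (X(U) = (U² + 64*U) - 96 = -96 + U² + 64*U)
-(X(66) + M(S)) = -((-96 + 66² + 64*66) - 4) = -((-96 + 4356 + 4224) - 4) = -(8484 - 4) = -1*8480 = -8480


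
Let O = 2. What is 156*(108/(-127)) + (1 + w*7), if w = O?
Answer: -14943/127 ≈ -117.66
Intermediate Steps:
w = 2
156*(108/(-127)) + (1 + w*7) = 156*(108/(-127)) + (1 + 2*7) = 156*(108*(-1/127)) + (1 + 14) = 156*(-108/127) + 15 = -16848/127 + 15 = -14943/127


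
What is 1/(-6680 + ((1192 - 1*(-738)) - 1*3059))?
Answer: -1/7809 ≈ -0.00012806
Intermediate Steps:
1/(-6680 + ((1192 - 1*(-738)) - 1*3059)) = 1/(-6680 + ((1192 + 738) - 3059)) = 1/(-6680 + (1930 - 3059)) = 1/(-6680 - 1129) = 1/(-7809) = -1/7809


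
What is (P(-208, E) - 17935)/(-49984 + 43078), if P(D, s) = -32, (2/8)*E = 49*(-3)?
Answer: 5989/2302 ≈ 2.6017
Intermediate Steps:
E = -588 (E = 4*(49*(-3)) = 4*(-147) = -588)
(P(-208, E) - 17935)/(-49984 + 43078) = (-32 - 17935)/(-49984 + 43078) = -17967/(-6906) = -17967*(-1/6906) = 5989/2302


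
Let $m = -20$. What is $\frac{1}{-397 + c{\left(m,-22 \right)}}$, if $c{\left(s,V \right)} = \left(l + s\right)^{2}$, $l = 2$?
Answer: $- \frac{1}{73} \approx -0.013699$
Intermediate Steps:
$c{\left(s,V \right)} = \left(2 + s\right)^{2}$
$\frac{1}{-397 + c{\left(m,-22 \right)}} = \frac{1}{-397 + \left(2 - 20\right)^{2}} = \frac{1}{-397 + \left(-18\right)^{2}} = \frac{1}{-397 + 324} = \frac{1}{-73} = - \frac{1}{73}$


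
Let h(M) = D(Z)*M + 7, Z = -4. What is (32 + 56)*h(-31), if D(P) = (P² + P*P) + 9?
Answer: -111232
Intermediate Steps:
D(P) = 9 + 2*P² (D(P) = (P² + P²) + 9 = 2*P² + 9 = 9 + 2*P²)
h(M) = 7 + 41*M (h(M) = (9 + 2*(-4)²)*M + 7 = (9 + 2*16)*M + 7 = (9 + 32)*M + 7 = 41*M + 7 = 7 + 41*M)
(32 + 56)*h(-31) = (32 + 56)*(7 + 41*(-31)) = 88*(7 - 1271) = 88*(-1264) = -111232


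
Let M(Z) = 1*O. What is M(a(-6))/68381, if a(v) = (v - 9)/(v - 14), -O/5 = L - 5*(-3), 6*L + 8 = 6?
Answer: -220/205143 ≈ -0.0010724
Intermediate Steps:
L = -⅓ (L = -4/3 + (⅙)*6 = -4/3 + 1 = -⅓ ≈ -0.33333)
O = -220/3 (O = -5*(-⅓ - 5*(-3)) = -5*(-⅓ + 15) = -5*44/3 = -220/3 ≈ -73.333)
a(v) = (-9 + v)/(-14 + v)
M(Z) = -220/3 (M(Z) = 1*(-220/3) = -220/3)
M(a(-6))/68381 = -220/3/68381 = -220/3*1/68381 = -220/205143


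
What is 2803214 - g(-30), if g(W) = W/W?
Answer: 2803213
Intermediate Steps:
g(W) = 1
2803214 - g(-30) = 2803214 - 1*1 = 2803214 - 1 = 2803213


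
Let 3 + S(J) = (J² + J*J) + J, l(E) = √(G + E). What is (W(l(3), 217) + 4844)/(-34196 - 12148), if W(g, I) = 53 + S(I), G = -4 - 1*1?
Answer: -99289/46344 ≈ -2.1424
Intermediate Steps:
G = -5 (G = -4 - 1 = -5)
l(E) = √(-5 + E)
S(J) = -3 + J + 2*J² (S(J) = -3 + ((J² + J*J) + J) = -3 + ((J² + J²) + J) = -3 + (2*J² + J) = -3 + (J + 2*J²) = -3 + J + 2*J²)
W(g, I) = 50 + I + 2*I² (W(g, I) = 53 + (-3 + I + 2*I²) = 50 + I + 2*I²)
(W(l(3), 217) + 4844)/(-34196 - 12148) = ((50 + 217 + 2*217²) + 4844)/(-34196 - 12148) = ((50 + 217 + 2*47089) + 4844)/(-46344) = ((50 + 217 + 94178) + 4844)*(-1/46344) = (94445 + 4844)*(-1/46344) = 99289*(-1/46344) = -99289/46344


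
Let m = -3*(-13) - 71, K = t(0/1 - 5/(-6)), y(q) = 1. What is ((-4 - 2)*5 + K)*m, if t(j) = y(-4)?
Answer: 928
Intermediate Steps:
t(j) = 1
K = 1
m = -32 (m = 39 - 71 = -32)
((-4 - 2)*5 + K)*m = ((-4 - 2)*5 + 1)*(-32) = (-6*5 + 1)*(-32) = (-30 + 1)*(-32) = -29*(-32) = 928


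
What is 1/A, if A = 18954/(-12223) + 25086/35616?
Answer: -72555728/61406581 ≈ -1.1816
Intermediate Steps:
A = -61406581/72555728 (A = 18954*(-1/12223) + 25086*(1/35616) = -18954/12223 + 4181/5936 = -61406581/72555728 ≈ -0.84634)
1/A = 1/(-61406581/72555728) = -72555728/61406581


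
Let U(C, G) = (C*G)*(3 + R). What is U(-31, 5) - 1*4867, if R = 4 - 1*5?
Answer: -5177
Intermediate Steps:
R = -1 (R = 4 - 5 = -1)
U(C, G) = 2*C*G (U(C, G) = (C*G)*(3 - 1) = (C*G)*2 = 2*C*G)
U(-31, 5) - 1*4867 = 2*(-31)*5 - 1*4867 = -310 - 4867 = -5177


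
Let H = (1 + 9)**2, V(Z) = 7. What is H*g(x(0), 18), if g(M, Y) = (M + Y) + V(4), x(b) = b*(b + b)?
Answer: 2500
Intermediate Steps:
H = 100 (H = 10**2 = 100)
x(b) = 2*b**2 (x(b) = b*(2*b) = 2*b**2)
g(M, Y) = 7 + M + Y (g(M, Y) = (M + Y) + 7 = 7 + M + Y)
H*g(x(0), 18) = 100*(7 + 2*0**2 + 18) = 100*(7 + 2*0 + 18) = 100*(7 + 0 + 18) = 100*25 = 2500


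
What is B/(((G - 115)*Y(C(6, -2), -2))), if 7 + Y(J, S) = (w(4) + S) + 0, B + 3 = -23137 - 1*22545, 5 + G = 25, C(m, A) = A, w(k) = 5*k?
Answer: 9137/209 ≈ 43.718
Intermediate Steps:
G = 20 (G = -5 + 25 = 20)
B = -45685 (B = -3 + (-23137 - 1*22545) = -3 + (-23137 - 22545) = -3 - 45682 = -45685)
Y(J, S) = 13 + S (Y(J, S) = -7 + ((5*4 + S) + 0) = -7 + ((20 + S) + 0) = -7 + (20 + S) = 13 + S)
B/(((G - 115)*Y(C(6, -2), -2))) = -45685*1/((13 - 2)*(20 - 115)) = -45685/((-95*11)) = -45685/(-1045) = -45685*(-1/1045) = 9137/209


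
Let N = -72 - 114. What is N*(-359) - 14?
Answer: 66760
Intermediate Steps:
N = -186
N*(-359) - 14 = -186*(-359) - 14 = 66774 - 14 = 66760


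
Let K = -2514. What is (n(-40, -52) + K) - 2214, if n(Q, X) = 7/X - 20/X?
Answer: -18911/4 ≈ -4727.8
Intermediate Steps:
n(Q, X) = -13/X
(n(-40, -52) + K) - 2214 = (-13/(-52) - 2514) - 2214 = (-13*(-1/52) - 2514) - 2214 = (1/4 - 2514) - 2214 = -10055/4 - 2214 = -18911/4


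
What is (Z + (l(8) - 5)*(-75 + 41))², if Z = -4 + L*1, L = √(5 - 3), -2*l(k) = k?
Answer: (302 + √2)² ≈ 92060.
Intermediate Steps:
l(k) = -k/2
L = √2 ≈ 1.4142
Z = -4 + √2 (Z = -4 + √2*1 = -4 + √2 ≈ -2.5858)
(Z + (l(8) - 5)*(-75 + 41))² = ((-4 + √2) + (-½*8 - 5)*(-75 + 41))² = ((-4 + √2) + (-4 - 5)*(-34))² = ((-4 + √2) - 9*(-34))² = ((-4 + √2) + 306)² = (302 + √2)²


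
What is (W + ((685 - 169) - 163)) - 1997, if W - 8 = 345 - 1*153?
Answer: -1444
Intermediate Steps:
W = 200 (W = 8 + (345 - 1*153) = 8 + (345 - 153) = 8 + 192 = 200)
(W + ((685 - 169) - 163)) - 1997 = (200 + ((685 - 169) - 163)) - 1997 = (200 + (516 - 163)) - 1997 = (200 + 353) - 1997 = 553 - 1997 = -1444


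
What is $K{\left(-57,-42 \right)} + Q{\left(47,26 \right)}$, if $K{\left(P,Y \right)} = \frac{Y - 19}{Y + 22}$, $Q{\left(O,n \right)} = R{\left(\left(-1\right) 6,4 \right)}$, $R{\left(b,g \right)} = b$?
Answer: $- \frac{59}{20} \approx -2.95$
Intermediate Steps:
$Q{\left(O,n \right)} = -6$ ($Q{\left(O,n \right)} = \left(-1\right) 6 = -6$)
$K{\left(P,Y \right)} = \frac{-19 + Y}{22 + Y}$
$K{\left(-57,-42 \right)} + Q{\left(47,26 \right)} = \frac{-19 - 42}{22 - 42} - 6 = \frac{1}{-20} \left(-61\right) - 6 = \left(- \frac{1}{20}\right) \left(-61\right) - 6 = \frac{61}{20} - 6 = - \frac{59}{20}$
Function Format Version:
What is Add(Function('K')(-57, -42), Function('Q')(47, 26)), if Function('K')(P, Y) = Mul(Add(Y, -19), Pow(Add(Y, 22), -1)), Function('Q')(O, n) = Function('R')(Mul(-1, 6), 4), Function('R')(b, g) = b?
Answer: Rational(-59, 20) ≈ -2.9500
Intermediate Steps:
Function('Q')(O, n) = -6 (Function('Q')(O, n) = Mul(-1, 6) = -6)
Function('K')(P, Y) = Mul(Pow(Add(22, Y), -1), Add(-19, Y)) (Function('K')(P, Y) = Mul(Add(-19, Y), Pow(Add(22, Y), -1)) = Mul(Pow(Add(22, Y), -1), Add(-19, Y)))
Add(Function('K')(-57, -42), Function('Q')(47, 26)) = Add(Mul(Pow(Add(22, -42), -1), Add(-19, -42)), -6) = Add(Mul(Pow(-20, -1), -61), -6) = Add(Mul(Rational(-1, 20), -61), -6) = Add(Rational(61, 20), -6) = Rational(-59, 20)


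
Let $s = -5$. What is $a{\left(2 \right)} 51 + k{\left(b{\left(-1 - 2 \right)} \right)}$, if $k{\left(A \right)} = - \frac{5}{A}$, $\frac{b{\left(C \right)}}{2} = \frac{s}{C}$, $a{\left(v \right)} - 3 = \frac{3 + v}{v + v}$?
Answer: $\frac{861}{4} \approx 215.25$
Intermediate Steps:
$a{\left(v \right)} = 3 + \frac{3 + v}{2 v}$ ($a{\left(v \right)} = 3 + \frac{3 + v}{v + v} = 3 + \frac{3 + v}{2 v}$)
$b{\left(C \right)} = - \frac{10}{C}$ ($b{\left(C \right)} = 2 \left(- \frac{5}{C}\right) = - \frac{10}{C}$)
$a{\left(2 \right)} 51 + k{\left(b{\left(-1 - 2 \right)} \right)} = \frac{3 + 7 \cdot 2}{2 \cdot 2} \cdot 51 - \frac{5}{\left(-10\right) \frac{1}{-1 - 2}} = \frac{1}{2} \cdot \frac{1}{2} \left(3 + 14\right) 51 - \frac{5}{\left(-10\right) \frac{1}{-3}} = \frac{1}{2} \cdot \frac{1}{2} \cdot 17 \cdot 51 - \frac{5}{\left(-10\right) \left(- \frac{1}{3}\right)} = \frac{17}{4} \cdot 51 - \frac{5}{\frac{10}{3}} = \frac{867}{4} - \frac{3}{2} = \frac{861}{4}$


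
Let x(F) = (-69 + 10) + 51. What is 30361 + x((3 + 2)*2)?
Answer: 30353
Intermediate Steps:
x(F) = -8 (x(F) = -59 + 51 = -8)
30361 + x((3 + 2)*2) = 30361 - 8 = 30353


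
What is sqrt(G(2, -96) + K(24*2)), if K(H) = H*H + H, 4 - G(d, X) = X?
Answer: 2*sqrt(613) ≈ 49.518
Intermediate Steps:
G(d, X) = 4 - X
K(H) = H + H**2 (K(H) = H**2 + H = H + H**2)
sqrt(G(2, -96) + K(24*2)) = sqrt((4 - 1*(-96)) + (24*2)*(1 + 24*2)) = sqrt((4 + 96) + 48*(1 + 48)) = sqrt(100 + 48*49) = sqrt(100 + 2352) = sqrt(2452) = 2*sqrt(613)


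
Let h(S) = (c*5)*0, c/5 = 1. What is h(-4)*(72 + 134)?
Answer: 0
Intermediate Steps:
c = 5 (c = 5*1 = 5)
h(S) = 0 (h(S) = (5*5)*0 = 25*0 = 0)
h(-4)*(72 + 134) = 0*(72 + 134) = 0*206 = 0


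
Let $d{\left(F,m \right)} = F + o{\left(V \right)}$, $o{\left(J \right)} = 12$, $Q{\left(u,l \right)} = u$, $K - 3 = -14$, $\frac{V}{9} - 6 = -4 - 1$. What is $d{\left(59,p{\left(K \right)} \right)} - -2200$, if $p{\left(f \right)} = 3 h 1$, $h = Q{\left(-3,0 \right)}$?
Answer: $2271$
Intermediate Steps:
$V = 9$ ($V = 54 + 9 \left(-4 - 1\right) = 54 + 9 \left(-5\right) = 54 - 45 = 9$)
$K = -11$ ($K = 3 - 14 = -11$)
$h = -3$
$p{\left(f \right)} = -9$ ($p{\left(f \right)} = 3 \left(-3\right) 1 = \left(-9\right) 1 = -9$)
$d{\left(F,m \right)} = 12 + F$ ($d{\left(F,m \right)} = F + 12 = 12 + F$)
$d{\left(59,p{\left(K \right)} \right)} - -2200 = \left(12 + 59\right) - -2200 = 71 + 2200 = 2271$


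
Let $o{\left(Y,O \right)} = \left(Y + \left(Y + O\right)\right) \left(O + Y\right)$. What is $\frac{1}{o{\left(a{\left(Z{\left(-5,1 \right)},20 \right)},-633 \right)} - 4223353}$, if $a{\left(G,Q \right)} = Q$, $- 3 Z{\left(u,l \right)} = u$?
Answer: $- \frac{1}{3859844} \approx -2.5908 \cdot 10^{-7}$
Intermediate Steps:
$Z{\left(u,l \right)} = - \frac{u}{3}$
$o{\left(Y,O \right)} = \left(O + Y\right) \left(O + 2 Y\right)$ ($o{\left(Y,O \right)} = \left(Y + \left(O + Y\right)\right) \left(O + Y\right) = \left(O + 2 Y\right) \left(O + Y\right) = \left(O + Y\right) \left(O + 2 Y\right)$)
$\frac{1}{o{\left(a{\left(Z{\left(-5,1 \right)},20 \right)},-633 \right)} - 4223353} = \frac{1}{\left(\left(-633\right)^{2} + 2 \cdot 20^{2} + 3 \left(-633\right) 20\right) - 4223353} = \frac{1}{\left(400689 + 2 \cdot 400 - 37980\right) - 4223353} = \frac{1}{\left(400689 + 800 - 37980\right) - 4223353} = \frac{1}{363509 - 4223353} = \frac{1}{-3859844} = - \frac{1}{3859844}$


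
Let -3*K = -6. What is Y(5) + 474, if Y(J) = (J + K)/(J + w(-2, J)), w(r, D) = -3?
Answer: 955/2 ≈ 477.50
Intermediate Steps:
K = 2 (K = -1/3*(-6) = 2)
Y(J) = (2 + J)/(-3 + J) (Y(J) = (J + 2)/(J - 3) = (2 + J)/(-3 + J))
Y(5) + 474 = (2 + 5)/(-3 + 5) + 474 = 7/2 + 474 = 955/2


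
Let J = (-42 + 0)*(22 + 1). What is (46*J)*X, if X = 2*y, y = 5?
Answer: -444360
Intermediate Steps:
X = 10 (X = 2*5 = 10)
J = -966 (J = -42*23 = -966)
(46*J)*X = (46*(-966))*10 = -44436*10 = -444360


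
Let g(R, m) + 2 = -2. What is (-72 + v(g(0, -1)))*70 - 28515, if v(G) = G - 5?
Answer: -34185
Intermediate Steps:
g(R, m) = -4 (g(R, m) = -2 - 2 = -4)
v(G) = -5 + G
(-72 + v(g(0, -1)))*70 - 28515 = (-72 + (-5 - 4))*70 - 28515 = (-72 - 9)*70 - 28515 = -81*70 - 28515 = -5670 - 28515 = -34185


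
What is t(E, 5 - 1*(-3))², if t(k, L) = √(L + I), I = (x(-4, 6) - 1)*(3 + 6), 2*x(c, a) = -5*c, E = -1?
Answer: 89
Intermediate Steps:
x(c, a) = -5*c/2 (x(c, a) = (-5*c)/2 = -5*c/2)
I = 81 (I = (-5/2*(-4) - 1)*(3 + 6) = (10 - 1)*9 = 9*9 = 81)
t(k, L) = √(81 + L) (t(k, L) = √(L + 81) = √(81 + L))
t(E, 5 - 1*(-3))² = (√(81 + (5 - 1*(-3))))² = (√(81 + (5 + 3)))² = (√(81 + 8))² = (√89)² = 89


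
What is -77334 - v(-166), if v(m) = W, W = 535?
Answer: -77869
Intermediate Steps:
v(m) = 535
-77334 - v(-166) = -77334 - 1*535 = -77334 - 535 = -77869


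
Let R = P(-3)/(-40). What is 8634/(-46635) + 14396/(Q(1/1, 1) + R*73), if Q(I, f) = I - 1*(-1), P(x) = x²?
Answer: -8953093406/8969465 ≈ -998.17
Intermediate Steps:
Q(I, f) = 1 + I (Q(I, f) = I + 1 = 1 + I)
R = -9/40 (R = (-3)²/(-40) = 9*(-1/40) = -9/40 ≈ -0.22500)
8634/(-46635) + 14396/(Q(1/1, 1) + R*73) = 8634/(-46635) + 14396/((1 + 1/1) - 9/40*73) = 8634*(-1/46635) + 14396/((1 + 1) - 657/40) = -2878/15545 + 14396/(2 - 657/40) = -2878/15545 + 14396/(-577/40) = -2878/15545 + 14396*(-40/577) = -2878/15545 - 575840/577 = -8953093406/8969465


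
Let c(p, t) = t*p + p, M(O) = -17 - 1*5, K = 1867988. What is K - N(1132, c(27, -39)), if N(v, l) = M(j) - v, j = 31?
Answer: 1869142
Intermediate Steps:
M(O) = -22 (M(O) = -17 - 5 = -22)
c(p, t) = p + p*t (c(p, t) = p*t + p = p + p*t)
N(v, l) = -22 - v
K - N(1132, c(27, -39)) = 1867988 - (-22 - 1*1132) = 1867988 - (-22 - 1132) = 1867988 - 1*(-1154) = 1867988 + 1154 = 1869142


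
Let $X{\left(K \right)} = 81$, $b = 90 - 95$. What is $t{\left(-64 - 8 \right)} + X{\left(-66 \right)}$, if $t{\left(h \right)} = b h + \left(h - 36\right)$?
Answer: $333$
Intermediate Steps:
$b = -5$
$t{\left(h \right)} = -36 - 4 h$ ($t{\left(h \right)} = - 5 h + \left(h - 36\right) = - 5 h + \left(-36 + h\right) = -36 - 4 h$)
$t{\left(-64 - 8 \right)} + X{\left(-66 \right)} = \left(-36 - 4 \left(-64 - 8\right)\right) + 81 = \left(-36 - -288\right) + 81 = \left(-36 + 288\right) + 81 = 252 + 81 = 333$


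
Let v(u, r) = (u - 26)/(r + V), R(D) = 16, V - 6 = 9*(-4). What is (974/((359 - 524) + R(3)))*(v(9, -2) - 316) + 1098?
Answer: 7533897/2384 ≈ 3160.2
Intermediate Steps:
V = -30 (V = 6 + 9*(-4) = 6 - 36 = -30)
v(u, r) = (-26 + u)/(-30 + r) (v(u, r) = (u - 26)/(r - 30) = (-26 + u)/(-30 + r))
(974/((359 - 524) + R(3)))*(v(9, -2) - 316) + 1098 = (974/((359 - 524) + 16))*((-26 + 9)/(-30 - 2) - 316) + 1098 = (974/(-165 + 16))*(-17/(-32) - 316) + 1098 = (974/(-149))*(-1/32*(-17) - 316) + 1098 = (974*(-1/149))*(17/32 - 316) + 1098 = -974/149*(-10095/32) + 1098 = 4916265/2384 + 1098 = 7533897/2384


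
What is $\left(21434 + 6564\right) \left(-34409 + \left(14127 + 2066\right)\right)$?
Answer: $-510011568$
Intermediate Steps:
$\left(21434 + 6564\right) \left(-34409 + \left(14127 + 2066\right)\right) = 27998 \left(-34409 + 16193\right) = 27998 \left(-18216\right) = -510011568$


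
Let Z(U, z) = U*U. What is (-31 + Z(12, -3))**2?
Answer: 12769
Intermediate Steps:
Z(U, z) = U**2
(-31 + Z(12, -3))**2 = (-31 + 12**2)**2 = (-31 + 144)**2 = 113**2 = 12769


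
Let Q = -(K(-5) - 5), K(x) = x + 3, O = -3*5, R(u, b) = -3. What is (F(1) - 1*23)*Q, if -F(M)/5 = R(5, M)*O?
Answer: -1736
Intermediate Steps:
O = -15
K(x) = 3 + x
F(M) = -225 (F(M) = -(-15)*(-15) = -5*45 = -225)
Q = 7 (Q = -((3 - 5) - 5) = -(-2 - 5) = -1*(-7) = 7)
(F(1) - 1*23)*Q = (-225 - 1*23)*7 = (-225 - 23)*7 = -248*7 = -1736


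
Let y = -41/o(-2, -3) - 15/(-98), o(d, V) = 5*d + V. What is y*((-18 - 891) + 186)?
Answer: -3045999/1274 ≈ -2390.9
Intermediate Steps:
o(d, V) = V + 5*d
y = 4213/1274 (y = -41/(-3 + 5*(-2)) - 15/(-98) = -41/(-3 - 10) - 15*(-1/98) = -41/(-13) + 15/98 = -41*(-1/13) + 15/98 = 41/13 + 15/98 = 4213/1274 ≈ 3.3069)
y*((-18 - 891) + 186) = 4213*((-18 - 891) + 186)/1274 = 4213*(-909 + 186)/1274 = (4213/1274)*(-723) = -3045999/1274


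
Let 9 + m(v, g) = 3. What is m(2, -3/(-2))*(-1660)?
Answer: 9960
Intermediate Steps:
m(v, g) = -6 (m(v, g) = -9 + 3 = -6)
m(2, -3/(-2))*(-1660) = -6*(-1660) = 9960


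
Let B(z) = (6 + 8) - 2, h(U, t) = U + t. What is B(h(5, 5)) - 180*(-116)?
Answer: 20892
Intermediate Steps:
B(z) = 12 (B(z) = 14 - 2 = 12)
B(h(5, 5)) - 180*(-116) = 12 - 180*(-116) = 12 + 20880 = 20892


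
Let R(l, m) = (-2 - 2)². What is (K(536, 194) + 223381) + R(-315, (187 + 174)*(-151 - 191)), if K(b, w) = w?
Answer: 223591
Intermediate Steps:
R(l, m) = 16 (R(l, m) = (-4)² = 16)
(K(536, 194) + 223381) + R(-315, (187 + 174)*(-151 - 191)) = (194 + 223381) + 16 = 223575 + 16 = 223591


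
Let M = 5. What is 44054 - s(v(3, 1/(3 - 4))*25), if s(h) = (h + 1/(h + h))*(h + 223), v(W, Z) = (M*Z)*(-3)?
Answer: -67573799/375 ≈ -1.8020e+5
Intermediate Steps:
v(W, Z) = -15*Z (v(W, Z) = (5*Z)*(-3) = -15*Z)
s(h) = (223 + h)*(h + 1/(2*h)) (s(h) = (h + 1/(2*h))*(223 + h) = (223 + h)*(h + 1/(2*h)))
44054 - s(v(3, 1/(3 - 4))*25) = 44054 - (1/2 + (-15/(3 - 4)*25)**2 + 223*(-15/(3 - 4)*25) + 223/(2*((-15/(3 - 4)*25)))) = 44054 - (1/2 + (-15/(-1)*25)**2 + 223*(-15/(-1)*25) + 223/(2*((-15/(-1)*25)))) = 44054 - (1/2 + (-15*(-1)*25)**2 + 223*(-15*(-1)*25) + 223/(2*((-15*(-1)*25)))) = 44054 - (1/2 + (15*25)**2 + 223*(15*25) + 223/(2*((15*25)))) = 44054 - (1/2 + 375**2 + 223*375 + (223/2)/375) = 44054 - (1/2 + 140625 + 83625 + (223/2)*(1/375)) = 44054 - (1/2 + 140625 + 83625 + 223/750) = 44054 - 1*84094049/375 = 44054 - 84094049/375 = -67573799/375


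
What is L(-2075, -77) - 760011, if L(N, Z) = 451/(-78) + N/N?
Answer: -59281231/78 ≈ -7.6002e+5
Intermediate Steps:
L(N, Z) = -373/78 (L(N, Z) = 451*(-1/78) + 1 = -451/78 + 1 = -373/78)
L(-2075, -77) - 760011 = -373/78 - 760011 = -59281231/78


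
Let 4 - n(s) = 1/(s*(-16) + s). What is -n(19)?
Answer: -1141/285 ≈ -4.0035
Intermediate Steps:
n(s) = 4 + 1/(15*s) (n(s) = 4 - 1/(s*(-16) + s) = 4 - 1/(-16*s + s) = 4 - 1/((-15*s)) = 4 - (-1)/(15*s) = 4 + 1/(15*s))
-n(19) = -(4 + (1/15)/19) = -(4 + (1/15)*(1/19)) = -(4 + 1/285) = -1*1141/285 = -1141/285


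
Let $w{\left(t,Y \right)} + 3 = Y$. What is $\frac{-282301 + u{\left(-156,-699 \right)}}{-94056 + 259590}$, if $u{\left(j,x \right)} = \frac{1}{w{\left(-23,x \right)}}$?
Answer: $- \frac{198175303}{116204868} \approx -1.7054$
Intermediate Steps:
$w{\left(t,Y \right)} = -3 + Y$
$u{\left(j,x \right)} = \frac{1}{-3 + x}$
$\frac{-282301 + u{\left(-156,-699 \right)}}{-94056 + 259590} = \frac{-282301 + \frac{1}{-3 - 699}}{-94056 + 259590} = \frac{-282301 + \frac{1}{-702}}{165534} = \left(-282301 - \frac{1}{702}\right) \frac{1}{165534} = \left(- \frac{198175303}{702}\right) \frac{1}{165534} = - \frac{198175303}{116204868}$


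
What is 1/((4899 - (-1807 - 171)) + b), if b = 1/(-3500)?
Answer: 3500/24069499 ≈ 0.00014541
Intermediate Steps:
b = -1/3500 ≈ -0.00028571
1/((4899 - (-1807 - 171)) + b) = 1/((4899 - (-1807 - 171)) - 1/3500) = 1/((4899 - 1*(-1978)) - 1/3500) = 1/((4899 + 1978) - 1/3500) = 1/(6877 - 1/3500) = 1/(24069499/3500) = 3500/24069499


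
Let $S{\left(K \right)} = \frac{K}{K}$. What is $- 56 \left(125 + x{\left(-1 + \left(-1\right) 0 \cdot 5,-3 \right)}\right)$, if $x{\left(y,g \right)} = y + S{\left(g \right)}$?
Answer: $-7000$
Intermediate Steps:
$S{\left(K \right)} = 1$
$x{\left(y,g \right)} = 1 + y$ ($x{\left(y,g \right)} = y + 1 = 1 + y$)
$- 56 \left(125 + x{\left(-1 + \left(-1\right) 0 \cdot 5,-3 \right)}\right) = - 56 \left(125 + \left(1 - \left(1 - \left(-1\right) 0 \cdot 5\right)\right)\right) = - 56 \left(125 + \left(1 + \left(-1 + 0 \cdot 5\right)\right)\right) = - 56 \left(125 + \left(1 + \left(-1 + 0\right)\right)\right) = - 56 \left(125 + \left(1 - 1\right)\right) = - 56 \left(125 + 0\right) = \left(-56\right) 125 = -7000$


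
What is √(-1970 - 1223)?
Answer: I*√3193 ≈ 56.507*I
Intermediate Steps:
√(-1970 - 1223) = √(-3193) = I*√3193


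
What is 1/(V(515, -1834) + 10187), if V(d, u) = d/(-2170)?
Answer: 434/4421055 ≈ 9.8167e-5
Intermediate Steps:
V(d, u) = -d/2170 (V(d, u) = d*(-1/2170) = -d/2170)
1/(V(515, -1834) + 10187) = 1/(-1/2170*515 + 10187) = 1/(-103/434 + 10187) = 1/(4421055/434) = 434/4421055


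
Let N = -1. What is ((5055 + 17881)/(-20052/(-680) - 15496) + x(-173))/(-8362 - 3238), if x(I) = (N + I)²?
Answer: -19900249903/7624990300 ≈ -2.6099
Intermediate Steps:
x(I) = (-1 + I)²
((5055 + 17881)/(-20052/(-680) - 15496) + x(-173))/(-8362 - 3238) = ((5055 + 17881)/(-20052/(-680) - 15496) + (-1 - 173)²)/(-8362 - 3238) = (22936/(-20052*(-1/680) - 15496) + (-174)²)/(-11600) = (22936/(5013/170 - 15496) + 30276)*(-1/11600) = (22936/(-2629307/170) + 30276)*(-1/11600) = (22936*(-170/2629307) + 30276)*(-1/11600) = (-3899120/2629307 + 30276)*(-1/11600) = (79600999612/2629307)*(-1/11600) = -19900249903/7624990300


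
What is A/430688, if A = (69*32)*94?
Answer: 6486/13459 ≈ 0.48191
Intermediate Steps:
A = 207552 (A = 2208*94 = 207552)
A/430688 = 207552/430688 = 207552*(1/430688) = 6486/13459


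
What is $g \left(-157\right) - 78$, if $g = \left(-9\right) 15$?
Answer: $21117$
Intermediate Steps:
$g = -135$
$g \left(-157\right) - 78 = \left(-135\right) \left(-157\right) - 78 = 21195 - 78 = 21117$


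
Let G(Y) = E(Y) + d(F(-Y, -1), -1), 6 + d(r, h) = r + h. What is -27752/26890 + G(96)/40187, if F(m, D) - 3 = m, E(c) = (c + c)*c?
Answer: -311161072/540314215 ≈ -0.57589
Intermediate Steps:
E(c) = 2*c² (E(c) = (2*c)*c = 2*c²)
F(m, D) = 3 + m
d(r, h) = -6 + h + r (d(r, h) = -6 + (r + h) = -6 + (h + r) = -6 + h + r)
G(Y) = -4 - Y + 2*Y² (G(Y) = 2*Y² + (-6 - 1 + (3 - Y)) = 2*Y² + (-4 - Y) = -4 - Y + 2*Y²)
-27752/26890 + G(96)/40187 = -27752/26890 + (-4 - 1*96 + 2*96²)/40187 = -27752*1/26890 + (-4 - 96 + 2*9216)*(1/40187) = -13876/13445 + (-4 - 96 + 18432)*(1/40187) = -13876/13445 + 18332*(1/40187) = -13876/13445 + 18332/40187 = -311161072/540314215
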